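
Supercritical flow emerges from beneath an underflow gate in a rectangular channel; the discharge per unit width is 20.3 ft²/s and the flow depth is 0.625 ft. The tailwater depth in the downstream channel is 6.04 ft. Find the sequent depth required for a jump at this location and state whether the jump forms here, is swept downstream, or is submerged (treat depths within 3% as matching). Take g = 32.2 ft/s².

y₂ = 6.09 ft; the jump forms here

V₁ = q/y₁ = 20.3/0.625 = 32.5 ft/s. Fr₁ = V₁/√(g·y₁) = 32.5/√(32.2×0.625) = 7.24.
Bélanger equation: y₂/y₁ = ½[√(1 + 8Fr₁²) − 1] = ½[√420.4 − 1] = 9.75.
y₂ = 9.75 × 0.625 = 6.09 ft.
Tailwater y_tw = 6.04 ft: y_tw ≈ y₂, so the jump forms here.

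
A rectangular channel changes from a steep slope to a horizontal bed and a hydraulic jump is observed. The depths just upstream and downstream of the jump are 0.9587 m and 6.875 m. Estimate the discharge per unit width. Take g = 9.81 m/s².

q = 15.91 m²/s

For a rectangular channel the momentum equation gives q² = ½·g·y₁·y₂·(y₁ + y₂) = ½×9.81×0.9587×6.875×7.834 = 253.3.
q = √253.3 = 15.91 m²/s.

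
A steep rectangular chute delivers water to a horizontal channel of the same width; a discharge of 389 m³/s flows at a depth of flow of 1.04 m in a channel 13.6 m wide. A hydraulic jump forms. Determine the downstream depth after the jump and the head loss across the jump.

y₂ = 12.2 m; ΔE = 27.2 m

q = Q/b = 389/13.6 = 28.6 m²/s; V₁ = q/y₁ = 27.5 m/s. Fr₁ = V₁/√(g·y₁) = 8.61.
By Bélanger, y₂/y₁ = ½[√(1 + 8Fr₁²) − 1] = ½[√594.1 − 1] = 11.7.
y₂ = 11.7 × 1.04 = 12.2 m.
V₂ = q/y₂ = 28.6/12.2 = 2.35 m/s. E₁ = y₁ + V₁²/2g = 39.6 m; E₂ = y₂ + V₂²/2g = 12.4 m. ΔE = E₁ − E₂ = 27.2 m.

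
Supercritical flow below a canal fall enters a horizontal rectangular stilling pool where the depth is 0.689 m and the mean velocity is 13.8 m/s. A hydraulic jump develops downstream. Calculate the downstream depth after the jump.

y₂ = 4.84 m

Fr₁ = V₁/√(g·y₁) = 13.8/√(9.81×0.689) = 5.31.
Sequent-depth ratio: y₂/y₁ = ½[√(1 + 8Fr₁²) − 1] = ½[√226.4 − 1] = 7.02.
y₂ = 7.02 × 0.689 = 4.84 m.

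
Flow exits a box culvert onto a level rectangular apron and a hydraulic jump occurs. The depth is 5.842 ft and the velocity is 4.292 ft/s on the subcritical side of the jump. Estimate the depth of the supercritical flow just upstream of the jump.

Fr₂ = V₂/√(g·y₂) = 4.292/√(32.2×5.842) = 0.3129.
Since the conjugate-depth ratio holds either way, y₁/y₂ = ½[√(1 + 8Fr₂²) − 1] = ½[√1.7834 − 1] = 0.1677.
y₁ = 0.1677 × 5.842 = 0.9798 ft.

y₁ = 0.9798 ft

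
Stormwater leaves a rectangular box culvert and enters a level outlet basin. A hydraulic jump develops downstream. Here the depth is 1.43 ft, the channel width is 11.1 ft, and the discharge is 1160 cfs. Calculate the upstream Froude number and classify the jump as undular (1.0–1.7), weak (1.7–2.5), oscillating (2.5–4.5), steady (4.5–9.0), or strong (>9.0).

Fr₁ = 10.8; strong jump

q = Q/b = 1160/11.1 = 105 ft²/s; V₁ = q/y₁ = 73.1 ft/s. Fr₁ = V₁/√(g·y₁) = 10.8.
Fr₁ = 10.8 lies in the strong range.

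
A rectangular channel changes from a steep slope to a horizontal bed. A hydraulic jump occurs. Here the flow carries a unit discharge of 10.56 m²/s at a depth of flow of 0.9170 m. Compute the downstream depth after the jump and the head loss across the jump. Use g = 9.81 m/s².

y₂ = 4.542 m; ΔE = 2.859 m

V₁ = q/y₁ = 10.56/0.9170 = 11.52 m/s. Fr₁ = V₁/√(g·y₁) = 11.52/√(9.81×0.9170) = 3.840.
Bélanger equation: y₂/y₁ = ½[√(1 + 8Fr₁²) − 1] = ½[√118.93 − 1] = 4.953.
y₂ = 4.953 × 0.9170 = 4.542 m.
Head loss: ΔE = (y₂ − y₁)³/(4y₁y₂) = (4.542 − 0.9170)³/(4×0.9170×4.542) = 47.63/16.66 = 2.859 m.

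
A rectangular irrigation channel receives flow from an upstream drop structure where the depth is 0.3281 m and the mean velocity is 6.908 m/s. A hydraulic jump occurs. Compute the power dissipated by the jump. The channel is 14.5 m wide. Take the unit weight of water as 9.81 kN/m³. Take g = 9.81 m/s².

Fr₁ = V₁/√(g·y₁) = 6.908/√(9.81×0.3281) = 3.850.
Sequent-depth ratio: y₂/y₁ = ½[√(1 + 8Fr₁²) − 1] = ½[√119.61 − 1] = 4.968.
y₂ = 4.968 × 0.3281 = 1.630 m.
q = V₁·y₁ = 6.908 × 0.3281 = 2.267 m²/s. V₂ = q/y₂ = 2.267/1.630 = 1.390 m/s. E₁ = y₁ + V₁²/2g = 2.760 m; E₂ = y₂ + V₂²/2g = 1.729 m. ΔE = E₁ − E₂ = 1.032 m.
Q = q·b = 2.267 × 14.5 = 32.86 m³/s. P = γ·Q·ΔE = 9.81 × 32.86 × 1.032 = 332.6 kW.

P = 332.6 kW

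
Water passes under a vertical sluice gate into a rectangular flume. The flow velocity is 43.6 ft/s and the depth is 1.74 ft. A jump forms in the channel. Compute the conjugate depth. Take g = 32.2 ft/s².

Fr₁ = V₁/√(g·y₁) = 43.6/√(32.2×1.74) = 5.82.
By Bélanger, y₂/y₁ = ½[√(1 + 8Fr₁²) − 1] = ½[√272.4 − 1] = 7.75.
y₂ = 7.75 × 1.74 = 13.5 ft.

y₂ = 13.5 ft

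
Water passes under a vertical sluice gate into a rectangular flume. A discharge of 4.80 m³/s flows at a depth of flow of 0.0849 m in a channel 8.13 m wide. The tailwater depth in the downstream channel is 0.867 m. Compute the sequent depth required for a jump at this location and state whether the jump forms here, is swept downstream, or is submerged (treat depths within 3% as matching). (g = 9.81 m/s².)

y₂ = 0.873 m; the jump forms here

q = Q/b = 4.80/8.13 = 0.590 m²/s; V₁ = q/y₁ = 6.95 m/s. Fr₁ = V₁/√(g·y₁) = 7.62.
Bélanger equation: y₂/y₁ = ½[√(1 + 8Fr₁²) − 1] = ½[√465.5 − 1] = 10.3.
y₂ = 10.3 × 0.0849 = 0.873 m.
Tailwater y_tw = 0.867 m: y_tw ≈ y₂, so the jump forms here.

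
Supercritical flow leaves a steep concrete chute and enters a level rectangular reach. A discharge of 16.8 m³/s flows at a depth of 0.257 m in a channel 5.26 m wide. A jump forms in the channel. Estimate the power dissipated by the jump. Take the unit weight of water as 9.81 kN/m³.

P = 880 kW

q = Q/b = 16.8/5.26 = 3.19 m²/s; V₁ = q/y₁ = 12.4 m/s. Fr₁ = V₁/√(g·y₁) = 7.83.
From the momentum equation for a rectangular channel, y₂/y₁ = ½[√(1 + 8Fr₁²) − 1] = ½[√491.1 − 1] = 10.6.
y₂ = 10.6 × 0.257 = 2.72 m.
Head loss: ΔE = (y₂ − y₁)³/(4y₁y₂) = (2.72 − 0.257)³/(4×0.257×2.72) = 14.9/2.80 = 5.34 m.
P = γ·Q·ΔE = 9.81 × 16.8 × 5.34 = 880 kW.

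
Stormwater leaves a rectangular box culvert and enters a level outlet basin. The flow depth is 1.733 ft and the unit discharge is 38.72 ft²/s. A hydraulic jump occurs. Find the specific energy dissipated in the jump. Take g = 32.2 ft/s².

ΔE = 2.421 ft

V₁ = q/y₁ = 38.72/1.733 = 22.34 ft/s. Fr₁ = V₁/√(g·y₁) = 22.34/√(32.2×1.733) = 2.991.
Bélanger equation: y₂/y₁ = ½[√(1 + 8Fr₁²) − 1] = ½[√72.566 − 1] = 3.759.
y₂ = 3.759 × 1.733 = 6.515 ft.
V₂ = q/y₂ = 38.72/6.515 = 5.943 ft/s. E₁ = y₁ + V₁²/2g = 9.485 ft; E₂ = y₂ + V₂²/2g = 7.063 ft. ΔE = E₁ − E₂ = 2.421 ft.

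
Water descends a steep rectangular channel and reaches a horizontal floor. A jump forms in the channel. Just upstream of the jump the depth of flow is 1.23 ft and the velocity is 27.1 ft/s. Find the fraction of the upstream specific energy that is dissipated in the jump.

ΔE/E₁ = 0.425 (42.5%)

Fr₁ = V₁/√(g·y₁) = 27.1/√(32.2×1.23) = 4.31.
By Bélanger, y₂/y₁ = ½[√(1 + 8Fr₁²) − 1] = ½[√149.3 − 1] = 5.61.
y₂ = 5.61 × 1.23 = 6.90 ft.
E₁ = y₁ + V₁²/2g = 12.6 ft. ΔE = (y₂ − y₁)³/(4y₁y₂) = 5.37 ft. ΔE/E₁ = 5.37/12.6 = 0.425.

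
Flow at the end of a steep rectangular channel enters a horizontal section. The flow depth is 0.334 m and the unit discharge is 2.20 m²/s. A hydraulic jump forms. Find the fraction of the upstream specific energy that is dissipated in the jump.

ΔE/E₁ = 0.347 (34.7%)

V₁ = q/y₁ = 2.20/0.334 = 6.59 m/s. Fr₁ = V₁/√(g·y₁) = 6.59/√(9.81×0.334) = 3.64.
Sequent-depth ratio: y₂/y₁ = ½[√(1 + 8Fr₁²) − 1] = ½[√106.9 − 1] = 4.67.
y₂ = 4.67 × 0.334 = 1.56 m.
E₁ = y₁ + V₁²/2g = 2.55 m. ΔE = (y₂ − y₁)³/(4y₁y₂) = 0.884 m. ΔE/E₁ = 0.884/2.55 = 0.347.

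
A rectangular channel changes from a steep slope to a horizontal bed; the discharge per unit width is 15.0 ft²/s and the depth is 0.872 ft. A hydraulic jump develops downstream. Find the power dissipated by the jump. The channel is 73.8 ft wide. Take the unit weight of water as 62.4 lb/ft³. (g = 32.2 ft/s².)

P = 202 hp

V₁ = q/y₁ = 15.0/0.872 = 17.2 ft/s. Fr₁ = V₁/√(g·y₁) = 17.2/√(32.2×0.872) = 3.25.
Sequent-depth ratio: y₂/y₁ = ½[√(1 + 8Fr₁²) − 1] = ½[√85.31 − 1] = 4.12.
y₂ = 4.12 × 0.872 = 3.59 ft.
V₂ = q/y₂ = 15.0/3.59 = 4.18 ft/s. E₁ = y₁ + V₁²/2g = 5.47 ft; E₂ = y₂ + V₂²/2g = 3.86 ft. ΔE = E₁ − E₂ = 1.60 ft.
Q = q·b = 15.0 × 73.8 = 1107 cfs. P = γ·Q·ΔE/550 = 62.4 × 1107 × 1.60 / 550 = 202 hp.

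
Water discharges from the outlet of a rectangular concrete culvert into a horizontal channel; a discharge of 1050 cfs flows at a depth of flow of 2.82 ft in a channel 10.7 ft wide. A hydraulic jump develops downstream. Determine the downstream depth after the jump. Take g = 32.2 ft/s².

y₂ = 13.2 ft

q = Q/b = 1050/10.7 = 98.1 ft²/s; V₁ = q/y₁ = 34.8 ft/s. Fr₁ = V₁/√(g·y₁) = 3.65.
Conjugate-depth relation: y₂/y₁ = ½[√(1 + 8Fr₁²) − 1] = ½[√107.7 − 1] = 4.69.
y₂ = 4.69 × 2.82 = 13.2 ft.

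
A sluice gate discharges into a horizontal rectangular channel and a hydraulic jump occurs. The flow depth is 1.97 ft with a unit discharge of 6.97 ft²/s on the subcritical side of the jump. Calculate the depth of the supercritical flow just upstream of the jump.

y₁ = 0.597 ft

V₂ = q/y₂ = 6.97/1.97 = 3.54 ft/s; Fr₂ = V₂/√(g·y₂) = 0.444.
Since the conjugate-depth ratio holds either way, y₁/y₂ = ½[√(1 + 8Fr₂²) − 1] = ½[√2.579 − 1] = 0.303.
y₁ = 0.303 × 1.97 = 0.597 ft.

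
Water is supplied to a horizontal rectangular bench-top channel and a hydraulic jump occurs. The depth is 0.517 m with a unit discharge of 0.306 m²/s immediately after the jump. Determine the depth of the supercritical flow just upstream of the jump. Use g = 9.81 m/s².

y₁ = 0.0636 m

V₂ = q/y₂ = 0.306/0.517 = 0.592 m/s; Fr₂ = V₂/√(g·y₂) = 0.263.
The Bélanger relation is symmetric: y₁/y₂ = ½[√(1 + 8Fr₂²) − 1] = ½[√1.553 − 1] = 0.123.
y₁ = 0.123 × 0.517 = 0.0636 m.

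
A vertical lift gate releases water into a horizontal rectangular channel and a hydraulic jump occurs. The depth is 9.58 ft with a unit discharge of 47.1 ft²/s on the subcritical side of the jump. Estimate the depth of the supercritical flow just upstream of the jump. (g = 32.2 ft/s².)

V₂ = q/y₂ = 47.1/9.58 = 4.92 ft/s; Fr₂ = V₂/√(g·y₂) = 0.280.
From the momentum equation (using Fr₂), y₁/y₂ = ½[√(1 + 8Fr₂²) − 1] = ½[√1.627 − 1] = 0.138.
y₁ = 0.138 × 9.58 = 1.32 ft.

y₁ = 1.32 ft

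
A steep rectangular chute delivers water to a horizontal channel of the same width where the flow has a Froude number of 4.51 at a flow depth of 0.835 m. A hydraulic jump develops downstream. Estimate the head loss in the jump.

Fr₁ = 4.51 (given).
Conjugate-depth relation: y₂/y₁ = ½[√(1 + 8Fr₁²) − 1] = ½[√163.7 − 1] = 5.90.
y₂ = 5.90 × 0.835 = 4.92 m.
V₁ = Fr₁·√(g·y₁) = 4.51×√(9.81×0.835) = 12.9 m/s; q = V₁·y₁ = 10.8 m²/s. V₂ = q/y₂ = 10.8/4.92 = 2.19 m/s. E₁ = y₁ + V₁²/2g = 9.33 m; E₂ = y₂ + V₂²/2g = 5.17 m. ΔE = E₁ − E₂ = 4.16 m.

ΔE = 4.16 m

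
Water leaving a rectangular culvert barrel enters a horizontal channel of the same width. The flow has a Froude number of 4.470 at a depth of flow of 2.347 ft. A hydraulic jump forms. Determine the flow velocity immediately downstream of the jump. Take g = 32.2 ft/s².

Fr₁ = 4.470 (given).
From the momentum equation for a rectangular channel, y₂/y₁ = ½[√(1 + 8Fr₁²) − 1] = ½[√160.85 − 1] = 5.841.
y₂ = 5.841 × 2.347 = 13.71 ft.
V₁ = Fr₁·√(g·y₁) = 4.470×√(32.2×2.347) = 38.86 ft/s; q = V₁·y₁ = 91.20 ft²/s.
V₂ = q/y₂ = 91.20/13.71 = 6.652 ft/s.

V₂ = 6.652 ft/s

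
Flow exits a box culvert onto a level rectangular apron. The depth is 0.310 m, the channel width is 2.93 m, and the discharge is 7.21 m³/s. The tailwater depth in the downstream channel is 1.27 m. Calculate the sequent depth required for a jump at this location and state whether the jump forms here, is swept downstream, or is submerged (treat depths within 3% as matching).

q = Q/b = 7.21/2.93 = 2.46 m²/s; V₁ = q/y₁ = 7.94 m/s. Fr₁ = V₁/√(g·y₁) = 4.55.
Bélanger equation: y₂/y₁ = ½[√(1 + 8Fr₁²) − 1] = ½[√166.8 − 1] = 5.96.
y₂ = 5.96 × 0.310 = 1.85 m.
Tailwater y_tw = 1.27 m: y_tw < y₂, so the jump is swept downstream.

y₂ = 1.85 m; the jump is swept downstream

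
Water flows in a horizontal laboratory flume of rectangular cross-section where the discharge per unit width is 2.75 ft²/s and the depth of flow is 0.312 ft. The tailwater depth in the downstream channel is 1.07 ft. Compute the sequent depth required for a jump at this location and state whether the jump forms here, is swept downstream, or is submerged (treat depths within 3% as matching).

y₂ = 1.08 ft; the jump forms here

V₁ = q/y₁ = 2.75/0.312 = 8.81 ft/s. Fr₁ = V₁/√(g·y₁) = 8.81/√(32.2×0.312) = 2.78.
By Bélanger, y₂/y₁ = ½[√(1 + 8Fr₁²) − 1] = ½[√62.86 − 1] = 3.46.
y₂ = 3.46 × 0.312 = 1.08 ft.
Tailwater y_tw = 1.07 ft: y_tw ≈ y₂, so the jump forms here.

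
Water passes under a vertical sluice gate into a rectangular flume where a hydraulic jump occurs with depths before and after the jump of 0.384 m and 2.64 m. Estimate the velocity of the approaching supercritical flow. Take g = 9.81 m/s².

V₁ = 10.1 m/s

For a rectangular channel the momentum equation gives q² = ½·g·y₁·y₂·(y₁ + y₂) = ½×9.81×0.384×2.64×3.02 = 15.0.
q = √15.0 = 3.88 m²/s.
V₁ = q/y₁ = 3.88/0.384 = 10.1 m/s.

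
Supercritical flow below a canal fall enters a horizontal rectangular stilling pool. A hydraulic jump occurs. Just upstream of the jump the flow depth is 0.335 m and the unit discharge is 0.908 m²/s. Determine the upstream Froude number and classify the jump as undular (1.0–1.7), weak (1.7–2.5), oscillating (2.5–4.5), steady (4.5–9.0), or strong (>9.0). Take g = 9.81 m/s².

Fr₁ = 1.50; undular jump

V₁ = q/y₁ = 0.908/0.335 = 2.71 m/s. Fr₁ = V₁/√(g·y₁) = 2.71/√(9.81×0.335) = 1.50.
Fr₁ = 1.50 lies in the undular range.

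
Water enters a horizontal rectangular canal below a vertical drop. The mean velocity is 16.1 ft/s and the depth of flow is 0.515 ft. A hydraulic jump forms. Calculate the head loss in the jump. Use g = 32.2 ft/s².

Fr₁ = V₁/√(g·y₁) = 16.1/√(32.2×0.515) = 3.95.
Sequent-depth ratio: y₂/y₁ = ½[√(1 + 8Fr₁²) − 1] = ½[√126.0 − 1] = 5.11.
y₂ = 5.11 × 0.515 = 2.63 ft.
q = V₁·y₁ = 16.1 × 0.515 = 8.29 ft²/s. V₂ = q/y₂ = 8.29/2.63 = 3.15 ft/s. E₁ = y₁ + V₁²/2g = 4.54 ft; E₂ = y₂ + V₂²/2g = 2.79 ft. ΔE = E₁ − E₂ = 1.75 ft.

ΔE = 1.75 ft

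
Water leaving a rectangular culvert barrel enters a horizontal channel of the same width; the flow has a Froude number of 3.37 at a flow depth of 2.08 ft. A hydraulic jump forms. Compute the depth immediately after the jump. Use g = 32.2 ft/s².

Fr₁ = 3.37 (given).
Conjugate-depth relation: y₂/y₁ = ½[√(1 + 8Fr₁²) − 1] = ½[√91.86 − 1] = 4.29.
y₂ = 4.29 × 2.08 = 8.93 ft.

y₂ = 8.93 ft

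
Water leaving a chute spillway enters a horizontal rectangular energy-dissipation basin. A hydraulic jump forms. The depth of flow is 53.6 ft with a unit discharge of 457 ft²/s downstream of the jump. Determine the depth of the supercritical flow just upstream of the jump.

V₂ = q/y₂ = 457/53.6 = 8.53 ft/s; Fr₂ = V₂/√(g·y₂) = 0.205.
Applying the sequent-depth relation in reverse, y₁/y₂ = ½[√(1 + 8Fr₂²) − 1] = ½[√1.337 − 1] = 0.0781.
y₁ = 0.0781 × 53.6 = 4.19 ft.

y₁ = 4.19 ft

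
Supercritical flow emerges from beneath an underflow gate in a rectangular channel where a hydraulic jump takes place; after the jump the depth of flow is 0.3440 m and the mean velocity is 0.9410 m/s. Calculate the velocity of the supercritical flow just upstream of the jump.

Fr₂ = V₂/√(g·y₂) = 0.9410/√(9.81×0.3440) = 0.5122.
The Bélanger relation is symmetric: y₁/y₂ = ½[√(1 + 8Fr₂²) − 1] = ½[√3.0991 − 1] = 0.3802.
y₁ = 0.3802 × 0.3440 = 0.1308 m.
V₁ = q/y₁ = 0.3237/0.1308 = 2.475 m/s.

V₁ = 2.475 m/s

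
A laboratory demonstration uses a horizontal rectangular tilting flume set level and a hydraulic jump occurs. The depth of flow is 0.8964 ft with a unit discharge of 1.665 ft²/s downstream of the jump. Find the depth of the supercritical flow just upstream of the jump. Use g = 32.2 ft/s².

y₁ = 0.1787 ft

V₂ = q/y₂ = 1.665/0.8964 = 1.857 ft/s; Fr₂ = V₂/√(g·y₂) = 0.3457.
The Bélanger relation is symmetric: y₁/y₂ = ½[√(1 + 8Fr₂²) − 1] = ½[√1.9562 − 1] = 0.1993.
y₁ = 0.1993 × 0.8964 = 0.1787 ft.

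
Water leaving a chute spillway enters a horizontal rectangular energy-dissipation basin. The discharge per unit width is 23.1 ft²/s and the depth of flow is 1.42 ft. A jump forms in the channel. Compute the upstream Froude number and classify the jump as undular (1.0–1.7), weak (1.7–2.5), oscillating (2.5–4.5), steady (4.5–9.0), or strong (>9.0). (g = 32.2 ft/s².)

Fr₁ = 2.41; weak jump

V₁ = q/y₁ = 23.1/1.42 = 16.3 ft/s. Fr₁ = V₁/√(g·y₁) = 16.3/√(32.2×1.42) = 2.41.
Fr₁ = 2.41 lies in the weak range.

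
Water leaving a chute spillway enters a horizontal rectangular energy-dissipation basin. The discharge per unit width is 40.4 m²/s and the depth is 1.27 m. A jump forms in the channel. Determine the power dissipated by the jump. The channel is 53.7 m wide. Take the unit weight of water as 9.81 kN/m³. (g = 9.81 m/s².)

P = 786167 kW

V₁ = q/y₁ = 40.4/1.27 = 31.8 m/s. Fr₁ = V₁/√(g·y₁) = 31.8/√(9.81×1.27) = 9.01.
Sequent-depth ratio: y₂/y₁ = ½[√(1 + 8Fr₁²) − 1] = ½[√650.8 − 1] = 12.3.
y₂ = 12.3 × 1.27 = 15.6 m.
V₂ = q/y₂ = 40.4/15.6 = 2.60 m/s. E₁ = y₁ + V₁²/2g = 52.8 m; E₂ = y₂ + V₂²/2g = 15.9 m. ΔE = E₁ − E₂ = 36.9 m.
Q = q·b = 40.4 × 53.7 = 2169 m³/s. P = γ·Q·ΔE = 9.81 × 2169 × 36.9 = 786167 kW.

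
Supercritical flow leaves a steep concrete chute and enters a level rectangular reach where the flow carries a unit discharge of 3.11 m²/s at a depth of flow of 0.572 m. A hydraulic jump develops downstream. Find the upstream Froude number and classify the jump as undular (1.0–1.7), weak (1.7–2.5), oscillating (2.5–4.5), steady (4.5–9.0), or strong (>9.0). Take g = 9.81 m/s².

V₁ = q/y₁ = 3.11/0.572 = 5.44 m/s. Fr₁ = V₁/√(g·y₁) = 5.44/√(9.81×0.572) = 2.30.
Fr₁ = 2.30 lies in the weak range.

Fr₁ = 2.30; weak jump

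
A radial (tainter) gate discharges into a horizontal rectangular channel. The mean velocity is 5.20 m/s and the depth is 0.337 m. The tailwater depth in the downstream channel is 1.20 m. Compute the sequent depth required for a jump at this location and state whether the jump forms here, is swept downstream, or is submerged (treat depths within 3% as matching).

Fr₁ = V₁/√(g·y₁) = 5.20/√(9.81×0.337) = 2.86.
From the momentum equation for a rectangular channel, y₂/y₁ = ½[√(1 + 8Fr₁²) − 1] = ½[√66.43 − 1] = 3.58.
y₂ = 3.58 × 0.337 = 1.20 m.
Tailwater y_tw = 1.20 m: y_tw ≈ y₂, so the jump forms here.

y₂ = 1.20 m; the jump forms here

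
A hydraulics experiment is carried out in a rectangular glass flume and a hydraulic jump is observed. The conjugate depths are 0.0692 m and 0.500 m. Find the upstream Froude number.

Fr₁ = 5.45

For a rectangular channel the momentum equation gives q² = ½·g·y₁·y₂·(y₁ + y₂) = ½×9.81×0.0692×0.500×0.569 = 0.0966.
q = √0.0966 = 0.311 m²/s.
V₁ = q/y₁ = 4.49 m/s; Fr₁ = V₁/√(g·y₁) = 5.45.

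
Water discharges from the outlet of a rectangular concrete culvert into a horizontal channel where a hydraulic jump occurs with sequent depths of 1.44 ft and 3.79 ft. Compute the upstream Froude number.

Fr₁ = 2.19

For a rectangular channel the momentum equation gives q² = ½·g·y₁·y₂·(y₁ + y₂) = ½×32.2×1.44×3.79×5.23 = 460.
q = √460 = 21.4 ft²/s.
V₁ = q/y₁ = 14.9 ft/s; Fr₁ = V₁/√(g·y₁) = 2.19.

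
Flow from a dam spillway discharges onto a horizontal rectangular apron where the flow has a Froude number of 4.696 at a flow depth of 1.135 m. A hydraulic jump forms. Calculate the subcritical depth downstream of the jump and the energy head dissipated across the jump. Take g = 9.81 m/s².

y₂ = 6.992 m; ΔE = 6.328 m

Fr₁ = 4.696 (given).
From the momentum equation for a rectangular channel, y₂/y₁ = ½[√(1 + 8Fr₁²) − 1] = ½[√177.42 − 1] = 6.160.
y₂ = 6.160 × 1.135 = 6.992 m.
Head loss: ΔE = (y₂ − y₁)³/(4y₁y₂) = (6.992 − 1.135)³/(4×1.135×6.992) = 200.9/31.74 = 6.328 m.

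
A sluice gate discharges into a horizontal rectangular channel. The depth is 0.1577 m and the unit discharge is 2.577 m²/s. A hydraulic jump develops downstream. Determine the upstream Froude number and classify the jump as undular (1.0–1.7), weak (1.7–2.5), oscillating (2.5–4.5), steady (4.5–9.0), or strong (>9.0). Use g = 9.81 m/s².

Fr₁ = 13.14; strong jump

V₁ = q/y₁ = 2.577/0.1577 = 16.34 m/s. Fr₁ = V₁/√(g·y₁) = 16.34/√(9.81×0.1577) = 13.14.
Fr₁ = 13.14 lies in the strong range.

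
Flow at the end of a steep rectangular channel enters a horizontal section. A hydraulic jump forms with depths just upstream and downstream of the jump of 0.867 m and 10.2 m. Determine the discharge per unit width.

For a rectangular channel the momentum equation gives q² = ½·g·y₁·y₂·(y₁ + y₂) = ½×9.81×0.867×10.2×11.1 = 480.
q = √480 = 21.9 m²/s.

q = 21.9 m²/s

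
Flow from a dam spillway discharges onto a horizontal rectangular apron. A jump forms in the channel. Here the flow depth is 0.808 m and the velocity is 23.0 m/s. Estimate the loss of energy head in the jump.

ΔE = 18.6 m

Fr₁ = V₁/√(g·y₁) = 23.0/√(9.81×0.808) = 8.17.
Bélanger equation: y₂/y₁ = ½[√(1 + 8Fr₁²) − 1] = ½[√534.9 − 1] = 11.1.
y₂ = 11.1 × 0.808 = 8.94 m.
Head loss: ΔE = (y₂ − y₁)³/(4y₁y₂) = (8.94 − 0.808)³/(4×0.808×8.94) = 538/28.9 = 18.6 m.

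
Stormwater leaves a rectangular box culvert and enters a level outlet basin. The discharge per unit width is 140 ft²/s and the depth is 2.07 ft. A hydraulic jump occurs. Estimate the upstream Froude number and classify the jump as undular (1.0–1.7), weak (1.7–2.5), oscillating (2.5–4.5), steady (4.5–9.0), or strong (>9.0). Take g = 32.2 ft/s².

Fr₁ = 8.28; steady jump

V₁ = q/y₁ = 140/2.07 = 67.6 ft/s. Fr₁ = V₁/√(g·y₁) = 67.6/√(32.2×2.07) = 8.28.
Fr₁ = 8.28 lies in the steady range.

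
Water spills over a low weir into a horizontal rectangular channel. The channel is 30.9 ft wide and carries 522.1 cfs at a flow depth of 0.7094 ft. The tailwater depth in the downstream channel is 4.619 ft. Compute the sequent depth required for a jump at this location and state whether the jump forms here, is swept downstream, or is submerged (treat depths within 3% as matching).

y₂ = 4.657 ft; the jump forms here

q = Q/b = 522.1/30.9 = 16.90 ft²/s; V₁ = q/y₁ = 23.82 ft/s. Fr₁ = V₁/√(g·y₁) = 4.983.
Sequent-depth ratio: y₂/y₁ = ½[√(1 + 8Fr₁²) − 1] = ½[√199.68 − 1] = 6.565.
y₂ = 6.565 × 0.7094 = 4.657 ft.
Tailwater y_tw = 4.619 ft: y_tw ≈ y₂, so the jump forms here.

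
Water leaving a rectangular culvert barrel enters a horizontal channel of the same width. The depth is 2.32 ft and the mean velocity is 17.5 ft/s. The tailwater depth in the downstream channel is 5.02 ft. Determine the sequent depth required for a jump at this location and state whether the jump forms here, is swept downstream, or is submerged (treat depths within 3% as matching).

y₂ = 5.58 ft; the jump is swept downstream

Fr₁ = V₁/√(g·y₁) = 17.5/√(32.2×2.32) = 2.02.
Sequent-depth ratio: y₂/y₁ = ½[√(1 + 8Fr₁²) − 1] = ½[√33.80 − 1] = 2.41.
y₂ = 2.41 × 2.32 = 5.58 ft.
Tailwater y_tw = 5.02 ft: y_tw < y₂, so the jump is swept downstream.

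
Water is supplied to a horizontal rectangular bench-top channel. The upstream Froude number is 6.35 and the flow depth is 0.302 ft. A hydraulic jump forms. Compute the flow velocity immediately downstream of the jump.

V₂ = 2.33 ft/s

Fr₁ = 6.35 (given).
Conjugate-depth relation: y₂/y₁ = ½[√(1 + 8Fr₁²) − 1] = ½[√323.6 − 1] = 8.49.
y₂ = 8.49 × 0.302 = 2.57 ft.
V₁ = Fr₁·√(g·y₁) = 6.35×√(32.2×0.302) = 19.8 ft/s; q = V₁·y₁ = 5.98 ft²/s.
V₂ = q/y₂ = 5.98/2.57 = 2.33 ft/s.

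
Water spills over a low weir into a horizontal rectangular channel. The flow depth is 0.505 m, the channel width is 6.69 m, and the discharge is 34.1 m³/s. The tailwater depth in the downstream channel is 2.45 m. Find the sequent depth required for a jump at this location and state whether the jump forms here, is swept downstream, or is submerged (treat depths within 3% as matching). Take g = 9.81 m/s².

y₂ = 3.00 m; the jump is swept downstream

q = Q/b = 34.1/6.69 = 5.10 m²/s; V₁ = q/y₁ = 10.1 m/s. Fr₁ = V₁/√(g·y₁) = 4.53.
Sequent-depth ratio: y₂/y₁ = ½[√(1 + 8Fr₁²) − 1] = ½[√165.5 − 1] = 5.93.
y₂ = 5.93 × 0.505 = 3.00 m.
Tailwater y_tw = 2.45 m: y_tw < y₂, so the jump is swept downstream.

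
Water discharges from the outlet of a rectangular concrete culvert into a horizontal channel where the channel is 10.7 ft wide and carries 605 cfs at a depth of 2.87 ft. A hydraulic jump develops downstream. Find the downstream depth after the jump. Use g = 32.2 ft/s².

q = Q/b = 605/10.7 = 56.5 ft²/s; V₁ = q/y₁ = 19.7 ft/s. Fr₁ = V₁/√(g·y₁) = 2.05.
From the momentum equation for a rectangular channel, y₂/y₁ = ½[√(1 + 8Fr₁²) − 1] = ½[√34.60 − 1] = 2.44.
y₂ = 2.44 × 2.87 = 7.01 ft.

y₂ = 7.01 ft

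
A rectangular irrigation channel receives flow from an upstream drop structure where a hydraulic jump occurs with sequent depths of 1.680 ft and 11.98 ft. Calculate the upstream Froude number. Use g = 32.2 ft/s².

Fr₁ = 5.384

For a rectangular channel the momentum equation gives q² = ½·g·y₁·y₂·(y₁ + y₂) = ½×32.2×1.680×11.98×13.66 = 4426.
q = √4426 = 66.53 ft²/s.
V₁ = q/y₁ = 39.60 ft/s; Fr₁ = V₁/√(g·y₁) = 5.384.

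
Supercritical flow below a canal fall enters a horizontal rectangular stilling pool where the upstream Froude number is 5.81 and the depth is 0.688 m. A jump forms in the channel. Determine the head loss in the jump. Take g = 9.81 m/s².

Fr₁ = 5.81 (given).
Sequent-depth ratio: y₂/y₁ = ½[√(1 + 8Fr₁²) − 1] = ½[√271.0 − 1] = 7.73.
y₂ = 7.73 × 0.688 = 5.32 m.
Head loss: ΔE = (y₂ − y₁)³/(4y₁y₂) = (5.32 − 0.688)³/(4×0.688×5.32) = 99.3/14.6 = 6.79 m.

ΔE = 6.79 m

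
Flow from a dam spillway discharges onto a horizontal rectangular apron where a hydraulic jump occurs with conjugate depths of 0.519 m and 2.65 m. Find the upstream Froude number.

For a rectangular channel the momentum equation gives q² = ½·g·y₁·y₂·(y₁ + y₂) = ½×9.81×0.519×2.65×3.17 = 21.4.
q = √21.4 = 4.62 m²/s.
V₁ = q/y₁ = 8.91 m/s; Fr₁ = V₁/√(g·y₁) = 3.95.

Fr₁ = 3.95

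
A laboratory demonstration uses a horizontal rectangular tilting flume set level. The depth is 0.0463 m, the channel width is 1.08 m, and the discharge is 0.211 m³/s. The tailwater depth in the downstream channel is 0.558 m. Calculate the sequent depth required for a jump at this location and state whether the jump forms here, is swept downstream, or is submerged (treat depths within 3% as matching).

y₂ = 0.387 m; the jump is submerged

q = Q/b = 0.211/1.08 = 0.195 m²/s; V₁ = q/y₁ = 4.22 m/s. Fr₁ = V₁/√(g·y₁) = 6.26.
By Bélanger, y₂/y₁ = ½[√(1 + 8Fr₁²) − 1] = ½[√314.6 − 1] = 8.37.
y₂ = 8.37 × 0.0463 = 0.387 m.
Tailwater y_tw = 0.558 m: y_tw > y₂, so the jump is submerged.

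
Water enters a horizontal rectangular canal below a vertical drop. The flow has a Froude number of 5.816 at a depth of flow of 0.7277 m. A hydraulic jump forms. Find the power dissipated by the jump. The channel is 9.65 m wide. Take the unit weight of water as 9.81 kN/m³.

P = 7705 kW

Fr₁ = 5.816 (given).
By Bélanger, y₂/y₁ = ½[√(1 + 8Fr₁²) − 1] = ½[√271.61 − 1] = 7.740.
y₂ = 7.740 × 0.7277 = 5.633 m.
Head loss: ΔE = (y₂ − y₁)³/(4y₁y₂) = (5.633 − 0.7277)³/(4×0.7277×5.633) = 118.0/16.40 = 7.197 m.
V₁ = Fr₁·√(g·y₁) = 5.816×√(9.81×0.7277) = 15.54 m/s; q = V₁·y₁ = 11.31 m²/s. Q = q·b = 11.31 × 9.65 = 109.1 m³/s. P = γ·Q·ΔE = 9.81 × 109.1 × 7.197 = 7705 kW.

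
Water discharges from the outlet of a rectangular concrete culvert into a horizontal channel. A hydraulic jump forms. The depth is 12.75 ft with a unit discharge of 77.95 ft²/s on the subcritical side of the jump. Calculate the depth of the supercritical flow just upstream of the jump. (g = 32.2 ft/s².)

V₂ = q/y₂ = 77.95/12.75 = 6.114 ft/s; Fr₂ = V₂/√(g·y₂) = 0.3017.
From the momentum equation (using Fr₂), y₁/y₂ = ½[√(1 + 8Fr₂²) − 1] = ½[√1.7283 − 1] = 0.1573.
y₁ = 0.1573 × 12.75 = 2.006 ft.

y₁ = 2.006 ft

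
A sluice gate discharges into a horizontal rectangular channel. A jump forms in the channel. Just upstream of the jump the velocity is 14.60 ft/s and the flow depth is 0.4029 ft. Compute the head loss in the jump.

Fr₁ = V₁/√(g·y₁) = 14.60/√(32.2×0.4029) = 4.053.
From the momentum equation for a rectangular channel, y₂/y₁ = ½[√(1 + 8Fr₁²) − 1] = ½[√132.44 − 1] = 5.254.
y₂ = 5.254 × 0.4029 = 2.117 ft.
Head loss: ΔE = (y₂ − y₁)³/(4y₁y₂) = (2.117 − 0.4029)³/(4×0.4029×2.117) = 5.036/3.412 = 1.476 ft.

ΔE = 1.476 ft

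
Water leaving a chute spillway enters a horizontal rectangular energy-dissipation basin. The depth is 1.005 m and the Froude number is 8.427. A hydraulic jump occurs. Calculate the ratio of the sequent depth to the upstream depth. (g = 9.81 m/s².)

Fr₁ = 8.427 (given).
By Bélanger, y₂/y₁ = ½[√(1 + 8Fr₁²) − 1] = ½[√569.11 − 1] = 11.43.

y₂/y₁ = 11.43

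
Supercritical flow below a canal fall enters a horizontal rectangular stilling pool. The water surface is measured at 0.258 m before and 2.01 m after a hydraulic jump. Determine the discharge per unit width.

For a rectangular channel the momentum equation gives q² = ½·g·y₁·y₂·(y₁ + y₂) = ½×9.81×0.258×2.01×2.27 = 5.77.
q = √5.77 = 2.40 m²/s.

q = 2.40 m²/s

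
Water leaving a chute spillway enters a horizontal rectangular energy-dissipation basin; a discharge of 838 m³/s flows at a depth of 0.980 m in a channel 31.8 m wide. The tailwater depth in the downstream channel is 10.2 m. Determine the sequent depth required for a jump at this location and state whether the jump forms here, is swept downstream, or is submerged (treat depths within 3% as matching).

y₂ = 11.5 m; the jump is swept downstream

q = Q/b = 838/31.8 = 26.4 m²/s; V₁ = q/y₁ = 26.9 m/s. Fr₁ = V₁/√(g·y₁) = 8.67.
By Bélanger, y₂/y₁ = ½[√(1 + 8Fr₁²) − 1] = ½[√602.7 − 1] = 11.8.
y₂ = 11.8 × 0.980 = 11.5 m.
Tailwater y_tw = 10.2 m: y_tw < y₂, so the jump is swept downstream.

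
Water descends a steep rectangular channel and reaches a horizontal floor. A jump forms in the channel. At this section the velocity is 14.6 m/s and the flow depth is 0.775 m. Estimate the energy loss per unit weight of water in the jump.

Fr₁ = V₁/√(g·y₁) = 14.6/√(9.81×0.775) = 5.30.
Bélanger equation: y₂/y₁ = ½[√(1 + 8Fr₁²) − 1] = ½[√225.3 − 1] = 7.00.
y₂ = 7.00 × 0.775 = 5.43 m.
q = V₁·y₁ = 14.6 × 0.775 = 11.3 m²/s. V₂ = q/y₂ = 11.3/5.43 = 2.08 m/s. E₁ = y₁ + V₁²/2g = 11.6 m; E₂ = y₂ + V₂²/2g = 5.65 m. ΔE = E₁ − E₂ = 5.99 m.

ΔE = 5.99 m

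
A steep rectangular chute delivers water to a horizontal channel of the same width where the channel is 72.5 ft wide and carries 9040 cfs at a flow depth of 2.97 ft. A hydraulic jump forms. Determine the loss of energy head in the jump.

q = Q/b = 9040/72.5 = 125 ft²/s; V₁ = q/y₁ = 42.0 ft/s. Fr₁ = V₁/√(g·y₁) = 4.29.
Bélanger equation: y₂/y₁ = ½[√(1 + 8Fr₁²) − 1] = ½[√148.4 − 1] = 5.59.
y₂ = 5.59 × 2.97 = 16.6 ft.
V₂ = q/y₂ = 125/16.6 = 7.51 ft/s. E₁ = y₁ + V₁²/2g = 30.3 ft; E₂ = y₂ + V₂²/2g = 17.5 ft. ΔE = E₁ − E₂ = 12.9 ft.

ΔE = 12.9 ft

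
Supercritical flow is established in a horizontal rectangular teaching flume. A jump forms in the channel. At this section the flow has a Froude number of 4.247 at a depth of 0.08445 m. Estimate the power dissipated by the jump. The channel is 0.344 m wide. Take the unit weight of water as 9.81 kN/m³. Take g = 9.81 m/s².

P = 0.3904 kW

Fr₁ = 4.247 (given).
Bélanger equation: y₂/y₁ = ½[√(1 + 8Fr₁²) − 1] = ½[√145.30 − 1] = 5.527.
y₂ = 5.527 × 0.08445 = 0.4668 m.
Head loss: ΔE = (y₂ − y₁)³/(4y₁y₂) = (0.4668 − 0.08445)³/(4×0.08445×0.4668) = 0.05587/0.1577 = 0.3544 m.
V₁ = Fr₁·√(g·y₁) = 4.247×√(9.81×0.08445) = 3.866 m/s; q = V₁·y₁ = 0.3264 m²/s. Q = q·b = 0.3264 × 0.344 = 0.1123 m³/s. P = γ·Q·ΔE = 9.81 × 0.1123 × 0.3544 = 0.3904 kW.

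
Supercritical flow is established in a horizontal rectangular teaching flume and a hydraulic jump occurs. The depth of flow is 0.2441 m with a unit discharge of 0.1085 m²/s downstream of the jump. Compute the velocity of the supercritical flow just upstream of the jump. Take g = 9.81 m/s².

V₁ = 3.082 m/s

V₂ = q/y₂ = 0.1085/0.2441 = 0.4445 m/s; Fr₂ = V₂/√(g·y₂) = 0.2872.
Since the conjugate-depth ratio holds either way, y₁/y₂ = ½[√(1 + 8Fr₂²) − 1] = ½[√1.6601 − 1] = 0.1442.
y₁ = 0.1442 × 0.2441 = 0.03520 m.
V₁ = q/y₁ = 0.1085/0.03520 = 3.082 m/s.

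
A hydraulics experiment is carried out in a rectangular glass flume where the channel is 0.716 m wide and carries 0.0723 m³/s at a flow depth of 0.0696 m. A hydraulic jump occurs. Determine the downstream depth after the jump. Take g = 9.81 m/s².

q = Q/b = 0.0723/0.716 = 0.101 m²/s; V₁ = q/y₁ = 1.45 m/s. Fr₁ = V₁/√(g·y₁) = 1.76.
Conjugate-depth relation: y₂/y₁ = ½[√(1 + 8Fr₁²) − 1] = ½[√25.66 − 1] = 2.03.
y₂ = 2.03 × 0.0696 = 0.141 m.

y₂ = 0.141 m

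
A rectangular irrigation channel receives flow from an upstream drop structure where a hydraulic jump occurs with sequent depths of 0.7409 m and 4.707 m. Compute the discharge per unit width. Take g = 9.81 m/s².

q = 9.654 m²/s

For a rectangular channel the momentum equation gives q² = ½·g·y₁·y₂·(y₁ + y₂) = ½×9.81×0.7409×4.707×5.448 = 93.19.
q = √93.19 = 9.654 m²/s.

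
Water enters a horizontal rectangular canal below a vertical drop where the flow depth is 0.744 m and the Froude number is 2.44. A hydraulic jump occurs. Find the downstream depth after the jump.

Fr₁ = 2.44 (given).
Conjugate-depth relation: y₂/y₁ = ½[√(1 + 8Fr₁²) − 1] = ½[√48.63 − 1] = 2.99.
y₂ = 2.99 × 0.744 = 2.22 m.

y₂ = 2.22 m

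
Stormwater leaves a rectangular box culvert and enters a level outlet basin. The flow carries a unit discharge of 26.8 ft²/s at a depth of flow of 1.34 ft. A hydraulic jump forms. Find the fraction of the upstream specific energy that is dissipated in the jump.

V₁ = q/y₁ = 26.8/1.34 = 20.0 ft/s. Fr₁ = V₁/√(g·y₁) = 20.0/√(32.2×1.34) = 3.04.
By Bélanger, y₂/y₁ = ½[√(1 + 8Fr₁²) − 1] = ½[√75.16 − 1] = 3.83.
y₂ = 3.83 × 1.34 = 5.14 ft.
E₁ = y₁ + V₁²/2g = 7.55 ft. ΔE = (y₂ − y₁)³/(4y₁y₂) = 1.99 ft. ΔE/E₁ = 1.99/7.55 = 0.264.

ΔE/E₁ = 0.264 (26.4%)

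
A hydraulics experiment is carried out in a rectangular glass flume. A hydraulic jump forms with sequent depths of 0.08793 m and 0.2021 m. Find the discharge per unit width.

q = 0.1590 m²/s

For a rectangular channel the momentum equation gives q² = ½·g·y₁·y₂·(y₁ + y₂) = ½×9.81×0.08793×0.2021×0.2900 = 0.02528.
q = √0.02528 = 0.1590 m²/s.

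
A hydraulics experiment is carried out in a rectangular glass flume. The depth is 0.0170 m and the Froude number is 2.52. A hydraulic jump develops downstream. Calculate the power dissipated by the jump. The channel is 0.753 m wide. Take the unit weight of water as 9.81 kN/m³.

Fr₁ = 2.52 (given).
Conjugate-depth relation: y₂/y₁ = ½[√(1 + 8Fr₁²) − 1] = ½[√51.80 − 1] = 3.10.
y₂ = 3.10 × 0.0170 = 0.0527 m.
V₁ = Fr₁·√(g·y₁) = 2.52×√(9.81×0.0170) = 1.03 m/s; q = V₁·y₁ = 0.0175 m²/s. V₂ = q/y₂ = 0.0175/0.0527 = 0.332 m/s. E₁ = y₁ + V₁²/2g = 0.0710 m; E₂ = y₂ + V₂²/2g = 0.0583 m. ΔE = E₁ − E₂ = 0.0127 m.
Q = q·b = 0.0175 × 0.753 = 0.0132 m³/s. P = γ·Q·ΔE = 9.81 × 0.0132 × 0.0127 = 0.00164 kW.

P = 0.00164 kW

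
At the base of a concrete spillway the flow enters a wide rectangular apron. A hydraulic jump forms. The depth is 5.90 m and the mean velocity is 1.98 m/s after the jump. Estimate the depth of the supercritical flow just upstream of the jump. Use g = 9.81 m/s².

Fr₂ = V₂/√(g·y₂) = 1.98/√(9.81×5.90) = 0.260.
Since the conjugate-depth ratio holds either way, y₁/y₂ = ½[√(1 + 8Fr₂²) − 1] = ½[√1.542 − 1] = 0.121.
y₁ = 0.121 × 5.90 = 0.713 m.

y₁ = 0.713 m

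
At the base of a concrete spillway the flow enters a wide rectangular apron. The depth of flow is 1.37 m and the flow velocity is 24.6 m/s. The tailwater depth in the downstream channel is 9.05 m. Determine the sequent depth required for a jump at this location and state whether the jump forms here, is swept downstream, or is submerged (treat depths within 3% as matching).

y₂ = 12.3 m; the jump is swept downstream

Fr₁ = V₁/√(g·y₁) = 24.6/√(9.81×1.37) = 6.71.
Sequent-depth ratio: y₂/y₁ = ½[√(1 + 8Fr₁²) − 1] = ½[√361.2 − 1] = 9.00.
y₂ = 9.00 × 1.37 = 12.3 m.
Tailwater y_tw = 9.05 m: y_tw < y₂, so the jump is swept downstream.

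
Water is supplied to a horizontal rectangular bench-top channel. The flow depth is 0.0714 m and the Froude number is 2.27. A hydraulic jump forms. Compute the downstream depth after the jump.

Fr₁ = 2.27 (given).
Sequent-depth ratio: y₂/y₁ = ½[√(1 + 8Fr₁²) − 1] = ½[√42.22 − 1] = 2.75.
y₂ = 2.75 × 0.0714 = 0.196 m.

y₂ = 0.196 m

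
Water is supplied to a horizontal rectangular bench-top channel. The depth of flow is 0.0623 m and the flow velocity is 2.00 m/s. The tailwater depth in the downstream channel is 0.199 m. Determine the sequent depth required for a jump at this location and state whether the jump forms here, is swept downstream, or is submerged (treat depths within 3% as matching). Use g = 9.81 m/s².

Fr₁ = V₁/√(g·y₁) = 2.00/√(9.81×0.0623) = 2.56.
From the momentum equation for a rectangular channel, y₂/y₁ = ½[√(1 + 8Fr₁²) − 1] = ½[√53.36 − 1] = 3.15.
y₂ = 3.15 × 0.0623 = 0.196 m.
Tailwater y_tw = 0.199 m: y_tw ≈ y₂, so the jump forms here.

y₂ = 0.196 m; the jump forms here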